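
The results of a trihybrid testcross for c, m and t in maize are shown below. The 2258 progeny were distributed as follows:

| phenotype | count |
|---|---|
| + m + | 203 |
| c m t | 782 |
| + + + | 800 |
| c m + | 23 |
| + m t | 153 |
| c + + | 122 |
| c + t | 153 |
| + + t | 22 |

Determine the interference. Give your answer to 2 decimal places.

0.21

The two most frequent reciprocal classes, + + + and c m t, are the parental types, so the F1 was + + + / c m t.
The two rarest classes, + + t and c m +, are the double crossovers. Comparing them with the parentals, only the t allele has switched, so t is the middle locus and the order is m – t – c.
m–t: (356 + 45)/2258 = 0.1776; t–c: (275 + 45)/2258 = 0.1417.
Expected DCO frequency = 0.1776 × 0.1417 ≈ 0.02517; observed = 45/2258 ≈ 0.01993.
Coefficient of coincidence = 0.01993/0.02517 ≈ 0.79; interference = 1 − 0.79 = 0.21.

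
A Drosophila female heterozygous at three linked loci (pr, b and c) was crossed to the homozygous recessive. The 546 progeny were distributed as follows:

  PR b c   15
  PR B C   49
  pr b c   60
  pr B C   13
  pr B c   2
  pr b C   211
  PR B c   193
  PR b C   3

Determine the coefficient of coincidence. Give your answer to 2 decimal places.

The two most frequent reciprocal classes, PR B c and pr b C, are the parental types, so the F1 was PR B c / pr b C.
The two rarest classes, pr B c and PR b C, are the double crossovers. Comparing them with the parentals, only the pr allele has switched, so pr is the middle locus and the order is c – pr – b.
c–pr: (109 + 5)/546 = 0.2088; pr–b: (28 + 5)/546 = 0.0604.
Expected DCO frequency = 0.2088 × 0.0604 ≈ 0.01261; observed = 5/546 ≈ 0.00916.
Coefficient of coincidence = 0.00916/0.01261 ≈ 0.73.

0.73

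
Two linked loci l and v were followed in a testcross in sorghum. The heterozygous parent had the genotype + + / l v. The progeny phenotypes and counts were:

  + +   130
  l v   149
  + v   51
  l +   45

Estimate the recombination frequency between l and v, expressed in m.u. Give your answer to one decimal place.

The recombinant classes are + v and l +: 51 + 45 = 96.
Recombination frequency = 96/375 = 0.2560 ≈ 25.6%, i.e. 25.6 m.u.

25.6 m.u.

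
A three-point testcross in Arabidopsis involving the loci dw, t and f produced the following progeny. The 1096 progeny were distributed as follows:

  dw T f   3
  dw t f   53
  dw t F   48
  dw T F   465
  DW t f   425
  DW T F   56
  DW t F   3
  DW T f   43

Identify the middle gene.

The two most frequent reciprocal classes, DW t f and dw T F, are the parental types, so the F1 was DW t f / dw T F.
The two rarest classes, DW t F and dw T f, are the double crossovers. Comparing them with the parentals, only the f allele has switched, so f is the middle locus and the order is dw – f – t.

f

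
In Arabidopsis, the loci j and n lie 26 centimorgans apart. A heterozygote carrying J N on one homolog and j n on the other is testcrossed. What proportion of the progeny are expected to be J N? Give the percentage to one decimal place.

A map distance of 26 centimorgans corresponds to a recombination frequency of 0.260.
The F1 is J N / j n, so J N is a parental gamete class with expected frequency (1 − r)/2 = 0.740/2 = 0.3700.
That is 0.3700 = 37.0% of the progeny.

37.0%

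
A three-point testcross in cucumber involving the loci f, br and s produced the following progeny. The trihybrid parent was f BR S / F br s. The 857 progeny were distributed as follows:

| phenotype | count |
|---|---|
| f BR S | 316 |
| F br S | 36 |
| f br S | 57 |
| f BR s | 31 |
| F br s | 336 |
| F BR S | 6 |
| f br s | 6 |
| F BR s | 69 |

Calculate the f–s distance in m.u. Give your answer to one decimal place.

The two rarest classes, F BR S and f br s, are the double crossovers. Comparing them with the parentals, only the f allele has switched, so f is the middle locus and the order is s – f – br.
Crossovers in the s–f interval produce the single-crossover classes f BR s and F br S (31 + 36 = 67) plus the double crossovers (12).
RF(s–f) = (67 + 12) / 857 = 79/857 = 0.0922 → 9.2 m.u.

9.2 m.u.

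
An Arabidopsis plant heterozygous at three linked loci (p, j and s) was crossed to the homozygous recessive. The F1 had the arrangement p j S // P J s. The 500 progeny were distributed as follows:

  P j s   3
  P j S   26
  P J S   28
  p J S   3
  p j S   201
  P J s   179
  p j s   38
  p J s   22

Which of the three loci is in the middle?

j

The two rarest classes, p J S and P j s, are the double crossovers. Comparing them with the parentals, only the j allele has switched, so j is the middle locus and the order is p – j – s.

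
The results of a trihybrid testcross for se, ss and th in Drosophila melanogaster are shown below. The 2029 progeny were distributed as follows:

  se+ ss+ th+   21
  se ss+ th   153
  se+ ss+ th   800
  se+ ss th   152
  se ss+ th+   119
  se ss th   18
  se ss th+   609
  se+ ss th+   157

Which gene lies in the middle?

The two most frequent reciprocal classes, se+ ss+ th and se ss th+, are the parental types, so the F1 was se+ ss+ th / se ss th+.
The two rarest classes, se+ ss+ th+ and se ss th, are the double crossovers. Comparing them with the parentals, only the th allele has switched, so th is the middle locus and the order is se – th – ss.

th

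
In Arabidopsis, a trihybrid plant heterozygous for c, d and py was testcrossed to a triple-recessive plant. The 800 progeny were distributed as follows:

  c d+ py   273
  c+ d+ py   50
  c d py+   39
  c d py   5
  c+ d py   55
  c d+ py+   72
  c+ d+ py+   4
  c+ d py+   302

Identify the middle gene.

The two most frequent reciprocal classes, c d+ py and c+ d py+, are the parental types, so the F1 was c d+ py / c+ d py+.
The two rarest classes, c d py and c+ d+ py+, are the double crossovers. Comparing them with the parentals, only the d allele has switched, so d is the middle locus and the order is c – d – py.

d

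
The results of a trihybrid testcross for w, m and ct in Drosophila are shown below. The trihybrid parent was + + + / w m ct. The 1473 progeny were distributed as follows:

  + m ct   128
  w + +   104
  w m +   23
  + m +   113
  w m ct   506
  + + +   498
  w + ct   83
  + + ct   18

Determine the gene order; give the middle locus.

The two rarest classes, + + ct and w m +, are the double crossovers. Comparing them with the parentals, only the ct allele has switched, so ct is the middle locus and the order is m – ct – w.

ct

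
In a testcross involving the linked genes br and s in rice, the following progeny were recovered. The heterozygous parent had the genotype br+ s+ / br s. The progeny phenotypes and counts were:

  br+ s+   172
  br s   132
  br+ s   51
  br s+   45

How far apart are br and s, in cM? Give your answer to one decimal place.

The recombinant classes are br+ s and br s+: 51 + 45 = 96.
Recombination frequency = 96/400 = 0.2400 ≈ 24.0%, i.e. 24.0 cM.

24.0 cM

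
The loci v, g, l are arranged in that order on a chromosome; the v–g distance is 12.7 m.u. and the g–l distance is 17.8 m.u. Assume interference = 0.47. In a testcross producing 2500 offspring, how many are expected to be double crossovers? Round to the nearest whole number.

Map distances give recombination frequencies of 0.127 and 0.178 for the two intervals.
With interference 0.47 (so coincidence = 0.53), expected double-crossover frequency = 0.127 × 0.178 × 0.53 = 0.01198.
Expected number = 0.01198 × 2500 = 29.95 ≈ 30.

30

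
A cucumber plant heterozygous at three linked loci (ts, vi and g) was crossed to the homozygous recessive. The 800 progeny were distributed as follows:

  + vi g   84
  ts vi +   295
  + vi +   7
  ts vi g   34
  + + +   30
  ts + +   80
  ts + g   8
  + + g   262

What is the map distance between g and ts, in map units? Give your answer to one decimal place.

The two most frequent reciprocal classes, ts vi + and + + g, are the parental types, so the F1 was ts vi + / + + g.
The two rarest classes, + vi + and ts + g, are the double crossovers. Comparing them with the parentals, only the ts allele has switched, so ts is the middle locus and the order is g – ts – vi.
Crossovers in the g–ts interval produce the single-crossover classes ts vi g and + + + (34 + 30 = 64) plus the double crossovers (15).
RF(g–ts) = (64 + 15) / 800 = 79/800 = 0.0988 → 9.9 map units.

9.9 map units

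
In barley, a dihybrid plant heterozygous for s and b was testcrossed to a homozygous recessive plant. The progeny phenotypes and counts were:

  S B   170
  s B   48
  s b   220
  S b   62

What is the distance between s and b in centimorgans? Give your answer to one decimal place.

The two most frequent classes, S B (170) and s b (220), are the parental types, so the F1 was S B / s b.
The recombinant classes are S b and s B: 62 + 48 = 110.
Recombination frequency = 110/500 = 0.2200 ≈ 22.0%, i.e. 22.0 centimorgans.

22.0 centimorgans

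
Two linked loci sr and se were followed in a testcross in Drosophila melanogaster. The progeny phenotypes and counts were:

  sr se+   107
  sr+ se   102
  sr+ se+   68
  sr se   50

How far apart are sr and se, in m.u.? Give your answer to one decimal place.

The two most frequent classes, sr+ se (102) and sr se+ (107), are the parental types, so the F1 was sr+ se / sr se+.
The recombinant classes are sr+ se+ and sr se: 68 + 50 = 118.
Recombination frequency = 118/327 = 0.3609 ≈ 36.1%, i.e. 36.1 m.u.

36.1 m.u.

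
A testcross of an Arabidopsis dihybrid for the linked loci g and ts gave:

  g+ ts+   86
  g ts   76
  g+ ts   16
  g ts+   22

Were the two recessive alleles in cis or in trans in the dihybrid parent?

The two most frequent classes are g+ ts+ (86) and g ts (76); these are the parental (non-recombinant) types.
So the F1 carried g+ ts+ on one chromosome and g ts on the other — the recessive alleles are on the same chromosome (cis / coupling).

cis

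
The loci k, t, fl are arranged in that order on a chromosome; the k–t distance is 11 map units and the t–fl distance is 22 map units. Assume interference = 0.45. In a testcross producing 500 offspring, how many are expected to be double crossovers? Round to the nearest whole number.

Map distances give recombination frequencies of 0.110 and 0.220 for the two intervals.
With interference 0.45 (so coincidence = 0.55), expected double-crossover frequency = 0.110 × 0.220 × 0.55 = 0.01331.
Expected number = 0.01331 × 500 = 6.66 ≈ 7.

7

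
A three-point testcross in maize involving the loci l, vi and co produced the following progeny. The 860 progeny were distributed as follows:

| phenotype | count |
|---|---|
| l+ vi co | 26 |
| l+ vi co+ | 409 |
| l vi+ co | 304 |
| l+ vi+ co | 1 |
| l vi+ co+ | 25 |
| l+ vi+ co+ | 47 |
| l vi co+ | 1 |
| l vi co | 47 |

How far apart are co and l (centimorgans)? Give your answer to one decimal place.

6.2 centimorgans

The two most frequent reciprocal classes, l+ vi co+ and l vi+ co, are the parental types, so the F1 was l+ vi co+ / l vi+ co.
The two rarest classes, l vi co+ and l+ vi+ co, are the double crossovers. Comparing them with the parentals, only the l allele has switched, so l is the middle locus and the order is co – l – vi.
Crossovers in the co–l interval produce the single-crossover classes l+ vi co and l vi+ co+ (26 + 25 = 51) plus the double crossovers (2).
RF(co–l) = (51 + 2) / 860 = 53/860 = 0.0616 → 6.2 centimorgans.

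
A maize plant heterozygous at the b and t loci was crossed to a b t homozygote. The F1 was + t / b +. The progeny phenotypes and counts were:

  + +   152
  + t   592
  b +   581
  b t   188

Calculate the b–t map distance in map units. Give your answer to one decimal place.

The recombinant classes are + + and b t: 152 + 188 = 340.
Recombination frequency = 340/1513 = 0.2247 ≈ 22.5%, i.e. 22.5 map units.

22.5 map units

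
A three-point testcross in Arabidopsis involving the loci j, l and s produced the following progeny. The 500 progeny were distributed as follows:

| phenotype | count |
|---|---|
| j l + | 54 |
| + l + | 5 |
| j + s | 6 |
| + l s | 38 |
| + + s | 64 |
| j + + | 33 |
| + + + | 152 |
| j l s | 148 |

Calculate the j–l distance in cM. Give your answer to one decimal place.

The two most frequent reciprocal classes, j l s and + + +, are the parental types, so the F1 was j l s / + + +.
The two rarest classes, j + s and + l +, are the double crossovers. Comparing them with the parentals, only the l allele has switched, so l is the middle locus and the order is s – l – j.
Crossovers in the l–j interval produce the single-crossover classes + l s and j + + (38 + 33 = 71) plus the double crossovers (11).
RF(l–j) = (71 + 11) / 500 = 82/500 = 0.1640 → 16.4 cM.

16.4 cM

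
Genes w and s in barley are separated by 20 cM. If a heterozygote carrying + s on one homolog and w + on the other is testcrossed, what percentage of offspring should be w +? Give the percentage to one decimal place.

A map distance of 20 cM corresponds to a recombination frequency of 0.200.
The F1 is + s / w +, so w + is a parental gamete class with expected frequency (1 − r)/2 = 0.800/2 = 0.4000.
That is 0.4000 = 40.0% of the progeny.

40.0%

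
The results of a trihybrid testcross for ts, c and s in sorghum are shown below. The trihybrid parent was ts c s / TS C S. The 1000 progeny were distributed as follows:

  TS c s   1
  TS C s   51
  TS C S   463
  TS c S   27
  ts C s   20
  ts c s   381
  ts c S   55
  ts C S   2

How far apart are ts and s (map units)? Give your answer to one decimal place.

The two rarest classes, TS c s and ts C S, are the double crossovers. Comparing them with the parentals, only the ts allele has switched, so ts is the middle locus and the order is c – ts – s.
Crossovers in the ts–s interval produce the single-crossover classes ts c S and TS C s (55 + 51 = 106) plus the double crossovers (3).
RF(ts–s) = (106 + 3) / 1000 = 109/1000 = 0.1090 → 10.9 map units.

10.9 map units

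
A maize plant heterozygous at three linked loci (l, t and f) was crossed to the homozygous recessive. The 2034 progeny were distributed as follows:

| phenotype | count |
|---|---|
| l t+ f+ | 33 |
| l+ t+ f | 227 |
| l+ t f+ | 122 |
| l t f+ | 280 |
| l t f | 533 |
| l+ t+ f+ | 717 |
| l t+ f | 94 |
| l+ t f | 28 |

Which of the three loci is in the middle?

The two most frequent reciprocal classes, l+ t+ f+ and l t f, are the parental types, so the F1 was l+ t+ f+ / l t f.
The two rarest classes, l t+ f+ and l+ t f, are the double crossovers. Comparing them with the parentals, only the l allele has switched, so l is the middle locus and the order is f – l – t.

l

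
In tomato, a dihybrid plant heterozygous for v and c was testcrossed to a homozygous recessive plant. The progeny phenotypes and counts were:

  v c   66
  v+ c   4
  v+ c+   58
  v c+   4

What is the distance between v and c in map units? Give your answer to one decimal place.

6.1 map units

The two most frequent classes, v+ c+ (58) and v c (66), are the parental types, so the F1 was v+ c+ / v c.
The recombinant classes are v+ c and v c+: 4 + 4 = 8.
Recombination frequency = 8/132 = 0.0606 ≈ 6.1%, i.e. 6.1 map units.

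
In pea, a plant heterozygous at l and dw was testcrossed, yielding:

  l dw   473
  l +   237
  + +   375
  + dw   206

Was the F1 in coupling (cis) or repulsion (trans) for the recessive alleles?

cis

The two most frequent classes are + + (375) and l dw (473); these are the parental (non-recombinant) types.
So the F1 carried + + on one chromosome and l dw on the other — the recessive alleles are on the same chromosome (cis / coupling).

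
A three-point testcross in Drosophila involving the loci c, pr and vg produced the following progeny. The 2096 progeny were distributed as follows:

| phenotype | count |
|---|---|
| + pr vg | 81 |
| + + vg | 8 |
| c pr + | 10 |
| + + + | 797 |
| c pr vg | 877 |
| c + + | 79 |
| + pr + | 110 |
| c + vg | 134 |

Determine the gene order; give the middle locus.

The two most frequent reciprocal classes, + + + and c pr vg, are the parental types, so the F1 was + + + / c pr vg.
The two rarest classes, + + vg and c pr +, are the double crossovers. Comparing them with the parentals, only the vg allele has switched, so vg is the middle locus and the order is pr – vg – c.

vg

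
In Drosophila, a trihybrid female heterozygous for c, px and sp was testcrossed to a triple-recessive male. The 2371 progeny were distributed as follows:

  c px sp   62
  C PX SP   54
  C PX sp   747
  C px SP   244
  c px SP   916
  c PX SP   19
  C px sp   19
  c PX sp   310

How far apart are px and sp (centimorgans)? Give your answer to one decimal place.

6.5 centimorgans

The two most frequent reciprocal classes, c px SP and C PX sp, are the parental types, so the F1 was c px SP / C PX sp.
The two rarest classes, c PX SP and C px sp, are the double crossovers. Comparing them with the parentals, only the px allele has switched, so px is the middle locus and the order is c – px – sp.
Crossovers in the px–sp interval produce the single-crossover classes c px sp and C PX SP (62 + 54 = 116) plus the double crossovers (38).
RF(px–sp) = (116 + 38) / 2371 = 154/2371 = 0.0650 → 6.5 centimorgans.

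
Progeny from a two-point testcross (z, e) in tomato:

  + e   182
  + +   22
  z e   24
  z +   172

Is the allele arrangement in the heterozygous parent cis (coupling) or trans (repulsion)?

The two most frequent classes are + e (182) and z + (172); these are the parental (non-recombinant) types.
So the F1 carried + e on one chromosome and z + on the other — the recessive alleles are on opposite chromosomes (trans / repulsion).

trans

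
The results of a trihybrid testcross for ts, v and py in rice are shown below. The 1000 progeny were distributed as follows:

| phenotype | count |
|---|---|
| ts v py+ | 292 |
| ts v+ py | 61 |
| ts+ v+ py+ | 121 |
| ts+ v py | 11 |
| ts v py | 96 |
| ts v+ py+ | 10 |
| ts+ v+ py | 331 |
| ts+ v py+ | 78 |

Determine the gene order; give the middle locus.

The two most frequent reciprocal classes, ts v py+ and ts+ v+ py, are the parental types, so the F1 was ts v py+ / ts+ v+ py.
The two rarest classes, ts v+ py+ and ts+ v py, are the double crossovers. Comparing them with the parentals, only the v allele has switched, so v is the middle locus and the order is py – v – ts.

v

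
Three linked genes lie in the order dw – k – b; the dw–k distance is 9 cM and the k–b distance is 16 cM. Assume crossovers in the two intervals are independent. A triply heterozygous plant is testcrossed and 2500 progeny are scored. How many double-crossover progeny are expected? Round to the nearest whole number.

36

Map distances give recombination frequencies of 0.090 and 0.160 for the two intervals.
With no interference, expected double-crossover frequency = 0.090 × 0.160 = 0.01440.
Expected number = 0.01440 × 2500 = 36.00 ≈ 36.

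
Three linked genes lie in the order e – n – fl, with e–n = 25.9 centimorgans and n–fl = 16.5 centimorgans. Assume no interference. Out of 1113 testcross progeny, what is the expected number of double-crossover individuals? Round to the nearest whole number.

Map distances give recombination frequencies of 0.259 and 0.165 for the two intervals.
With no interference, expected double-crossover frequency = 0.259 × 0.165 = 0.04274.
Expected number = 0.04274 × 1113 = 47.56 ≈ 48.

48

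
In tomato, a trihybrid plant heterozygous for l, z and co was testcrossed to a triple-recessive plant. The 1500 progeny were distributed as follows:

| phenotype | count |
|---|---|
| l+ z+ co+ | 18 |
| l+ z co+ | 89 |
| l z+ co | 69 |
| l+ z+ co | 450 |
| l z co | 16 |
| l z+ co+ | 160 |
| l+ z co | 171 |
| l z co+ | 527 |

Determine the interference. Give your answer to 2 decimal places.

0.27

The two most frequent reciprocal classes, l z co+ and l+ z+ co, are the parental types, so the F1 was l z co+ / l+ z+ co.
The two rarest classes, l z co and l+ z+ co+, are the double crossovers. Comparing them with the parentals, only the co allele has switched, so co is the middle locus and the order is l – co – z.
l–co: (158 + 34)/1500 = 0.1280; co–z: (331 + 34)/1500 = 0.2433.
Expected DCO frequency = 0.1280 × 0.2433 ≈ 0.03114; observed = 34/1500 ≈ 0.02267.
Coefficient of coincidence = 0.02267/0.03114 ≈ 0.73; interference = 1 − 0.73 = 0.27.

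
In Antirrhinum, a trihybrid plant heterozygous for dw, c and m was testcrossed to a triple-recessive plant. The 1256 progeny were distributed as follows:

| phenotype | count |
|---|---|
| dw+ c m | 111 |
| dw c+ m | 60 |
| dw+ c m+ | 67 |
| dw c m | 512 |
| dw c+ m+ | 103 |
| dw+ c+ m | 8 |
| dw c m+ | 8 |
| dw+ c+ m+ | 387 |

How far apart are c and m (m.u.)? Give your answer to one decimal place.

The two most frequent reciprocal classes, dw+ c+ m+ and dw c m, are the parental types, so the F1 was dw+ c+ m+ / dw c m.
The two rarest classes, dw+ c+ m and dw c m+, are the double crossovers. Comparing them with the parentals, only the m allele has switched, so m is the middle locus and the order is c – m – dw.
Crossovers in the c–m interval produce the single-crossover classes dw+ c m+ and dw c+ m (67 + 60 = 127) plus the double crossovers (16).
RF(c–m) = (127 + 16) / 1256 = 143/1256 = 0.1139 → 11.4 m.u.

11.4 m.u.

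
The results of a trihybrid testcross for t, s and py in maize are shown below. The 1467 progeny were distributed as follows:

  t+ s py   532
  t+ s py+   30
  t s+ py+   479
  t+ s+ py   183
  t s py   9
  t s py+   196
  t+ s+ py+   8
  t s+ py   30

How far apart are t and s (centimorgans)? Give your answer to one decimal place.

27.0 centimorgans

The two most frequent reciprocal classes, t s+ py+ and t+ s py, are the parental types, so the F1 was t s+ py+ / t+ s py.
The two rarest classes, t+ s+ py+ and t s py, are the double crossovers. Comparing them with the parentals, only the t allele has switched, so t is the middle locus and the order is py – t – s.
Crossovers in the t–s interval produce the single-crossover classes t s py+ and t+ s+ py (196 + 183 = 379) plus the double crossovers (17).
RF(t–s) = (379 + 17) / 1467 = 396/1467 = 0.2699 → 27.0 centimorgans.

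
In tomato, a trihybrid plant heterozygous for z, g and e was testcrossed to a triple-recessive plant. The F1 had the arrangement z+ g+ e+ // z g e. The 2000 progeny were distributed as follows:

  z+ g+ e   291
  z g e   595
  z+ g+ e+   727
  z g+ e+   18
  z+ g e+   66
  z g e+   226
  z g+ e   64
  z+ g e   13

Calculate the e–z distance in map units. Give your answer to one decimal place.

The two rarest classes, z g+ e+ and z+ g e, are the double crossovers. Comparing them with the parentals, only the z allele has switched, so z is the middle locus and the order is g – z – e.
Crossovers in the z–e interval produce the single-crossover classes z+ g+ e and z g e+ (291 + 226 = 517) plus the double crossovers (31).
RF(z–e) = (517 + 31) / 2000 = 548/2000 = 0.2740 → 27.4 map units.

27.4 map units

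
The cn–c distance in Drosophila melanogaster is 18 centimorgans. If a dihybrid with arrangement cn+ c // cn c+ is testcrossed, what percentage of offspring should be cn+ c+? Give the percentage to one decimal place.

A map distance of 18 centimorgans corresponds to a recombination frequency of 0.180.
The F1 is cn+ c / cn c+, so cn+ c+ is a recombinant gamete class with expected frequency r/2 = 0.180/2 = 0.0900.
That is 0.0900 = 9.0% of the progeny.

9.0%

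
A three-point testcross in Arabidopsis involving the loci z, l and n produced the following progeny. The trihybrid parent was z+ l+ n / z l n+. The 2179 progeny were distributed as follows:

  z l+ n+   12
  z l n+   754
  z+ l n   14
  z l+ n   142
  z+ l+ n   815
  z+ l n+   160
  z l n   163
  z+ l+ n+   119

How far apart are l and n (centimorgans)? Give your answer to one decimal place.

14.1 centimorgans

The two rarest classes, z+ l n and z l+ n+, are the double crossovers. Comparing them with the parentals, only the l allele has switched, so l is the middle locus and the order is n – l – z.
Crossovers in the n–l interval produce the single-crossover classes z+ l+ n+ and z l n (119 + 163 = 282) plus the double crossovers (26).
RF(n–l) = (282 + 26) / 2179 = 308/2179 = 0.1413 → 14.1 centimorgans.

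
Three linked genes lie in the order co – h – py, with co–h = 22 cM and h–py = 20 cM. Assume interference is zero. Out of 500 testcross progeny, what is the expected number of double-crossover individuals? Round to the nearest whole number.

22

Map distances give recombination frequencies of 0.220 and 0.200 for the two intervals.
With no interference, expected double-crossover frequency = 0.220 × 0.200 = 0.04400.
Expected number = 0.04400 × 500 = 22.00 ≈ 22.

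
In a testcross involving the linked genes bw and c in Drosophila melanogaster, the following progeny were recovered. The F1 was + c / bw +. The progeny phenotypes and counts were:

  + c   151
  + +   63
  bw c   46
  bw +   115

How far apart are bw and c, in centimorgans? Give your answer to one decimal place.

29.1 centimorgans

The recombinant classes are + + and bw c: 63 + 46 = 109.
Recombination frequency = 109/375 = 0.2907 ≈ 29.1%, i.e. 29.1 centimorgans.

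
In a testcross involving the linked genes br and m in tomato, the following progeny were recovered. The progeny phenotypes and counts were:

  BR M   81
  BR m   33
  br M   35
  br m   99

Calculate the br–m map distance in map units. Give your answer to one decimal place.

The two most frequent classes, BR M (81) and br m (99), are the parental types, so the F1 was BR M / br m.
The recombinant classes are BR m and br M: 33 + 35 = 68.
Recombination frequency = 68/248 = 0.2742 ≈ 27.4%, i.e. 27.4 map units.

27.4 map units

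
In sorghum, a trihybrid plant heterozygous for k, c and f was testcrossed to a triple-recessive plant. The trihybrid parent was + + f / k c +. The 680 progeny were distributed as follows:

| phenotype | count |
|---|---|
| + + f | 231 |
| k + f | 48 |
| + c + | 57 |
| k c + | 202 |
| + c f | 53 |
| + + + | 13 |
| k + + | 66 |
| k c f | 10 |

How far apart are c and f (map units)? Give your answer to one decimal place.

The two rarest classes, + + + and k c f, are the double crossovers. Comparing them with the parentals, only the f allele has switched, so f is the middle locus and the order is k – f – c.
Crossovers in the f–c interval produce the single-crossover classes + c f and k + + (53 + 66 = 119) plus the double crossovers (23).
RF(f–c) = (119 + 23) / 680 = 142/680 = 0.2088 → 20.9 map units.

20.9 map units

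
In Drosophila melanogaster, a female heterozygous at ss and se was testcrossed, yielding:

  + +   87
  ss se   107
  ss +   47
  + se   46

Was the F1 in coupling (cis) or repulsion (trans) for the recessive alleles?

The two most frequent classes are + + (87) and ss se (107); these are the parental (non-recombinant) types.
So the F1 carried + + on one chromosome and ss se on the other — the recessive alleles are on the same chromosome (cis / coupling).

cis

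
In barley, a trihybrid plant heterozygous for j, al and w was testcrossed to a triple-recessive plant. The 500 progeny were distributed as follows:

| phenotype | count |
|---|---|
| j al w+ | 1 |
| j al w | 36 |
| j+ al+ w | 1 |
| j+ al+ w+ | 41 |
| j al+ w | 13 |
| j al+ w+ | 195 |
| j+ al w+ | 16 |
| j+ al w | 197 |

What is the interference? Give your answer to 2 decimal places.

0.59

The two most frequent reciprocal classes, j al+ w+ and j+ al w, are the parental types, so the F1 was j al+ w+ / j+ al w.
The two rarest classes, j al w+ and j+ al+ w, are the double crossovers. Comparing them with the parentals, only the al allele has switched, so al is the middle locus and the order is w – al – j.
w–al: (29 + 2)/500 = 0.0620; al–j: (77 + 2)/500 = 0.1580.
Expected DCO frequency = 0.0620 × 0.1580 ≈ 0.00980; observed = 2/500 ≈ 0.00400.
Coefficient of coincidence = 0.00400/0.00980 ≈ 0.41; interference = 1 − 0.41 = 0.59.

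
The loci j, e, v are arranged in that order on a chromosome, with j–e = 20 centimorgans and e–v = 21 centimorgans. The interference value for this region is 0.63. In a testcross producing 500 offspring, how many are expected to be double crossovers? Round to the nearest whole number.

Map distances give recombination frequencies of 0.200 and 0.210 for the two intervals.
With interference 0.63 (so coincidence = 0.37), expected double-crossover frequency = 0.200 × 0.210 × 0.37 = 0.01554.
Expected number = 0.01554 × 500 = 7.77 ≈ 8.

8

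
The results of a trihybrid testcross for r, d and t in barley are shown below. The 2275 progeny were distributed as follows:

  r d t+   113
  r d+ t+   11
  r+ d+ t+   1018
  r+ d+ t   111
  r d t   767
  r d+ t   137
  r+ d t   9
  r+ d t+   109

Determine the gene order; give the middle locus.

The two most frequent reciprocal classes, r d t and r+ d+ t+, are the parental types, so the F1 was r d t / r+ d+ t+.
The two rarest classes, r+ d t and r d+ t+, are the double crossovers. Comparing them with the parentals, only the r allele has switched, so r is the middle locus and the order is t – r – d.

r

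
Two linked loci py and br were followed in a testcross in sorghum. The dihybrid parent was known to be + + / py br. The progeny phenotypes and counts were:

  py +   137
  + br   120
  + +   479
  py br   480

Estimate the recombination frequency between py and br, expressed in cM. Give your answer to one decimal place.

The recombinant classes are + br and py +: 120 + 137 = 257.
Recombination frequency = 257/1216 = 0.2113 ≈ 21.1%, i.e. 21.1 cM.

21.1 cM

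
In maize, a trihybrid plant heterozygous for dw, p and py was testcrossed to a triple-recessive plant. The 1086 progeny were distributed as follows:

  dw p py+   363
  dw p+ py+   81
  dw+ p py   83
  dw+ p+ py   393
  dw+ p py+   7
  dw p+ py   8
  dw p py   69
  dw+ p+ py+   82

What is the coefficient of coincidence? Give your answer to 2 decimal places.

The two most frequent reciprocal classes, dw+ p+ py and dw p py+, are the parental types, so the F1 was dw+ p+ py / dw p py+.
The two rarest classes, dw p+ py and dw+ p py+, are the double crossovers. Comparing them with the parentals, only the dw allele has switched, so dw is the middle locus and the order is py – dw – p.
py–dw: (151 + 15)/1086 = 0.1529; dw–p: (164 + 15)/1086 = 0.1648.
Expected DCO frequency = 0.1529 × 0.1648 ≈ 0.02520; observed = 15/1086 ≈ 0.01381.
Coefficient of coincidence = 0.01381/0.02520 ≈ 0.55.

0.55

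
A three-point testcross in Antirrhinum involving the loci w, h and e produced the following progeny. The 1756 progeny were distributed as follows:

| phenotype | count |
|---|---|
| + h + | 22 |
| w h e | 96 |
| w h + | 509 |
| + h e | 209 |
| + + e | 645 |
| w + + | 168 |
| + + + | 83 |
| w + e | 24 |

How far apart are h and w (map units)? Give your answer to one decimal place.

24.1 map units

The two most frequent reciprocal classes, w h + and + + e, are the parental types, so the F1 was w h + / + + e.
The two rarest classes, + h + and w + e, are the double crossovers. Comparing them with the parentals, only the w allele has switched, so w is the middle locus and the order is h – w – e.
Crossovers in the h–w interval produce the single-crossover classes w + + and + h e (168 + 209 = 377) plus the double crossovers (46).
RF(h–w) = (377 + 46) / 1756 = 423/1756 = 0.2409 → 24.1 map units.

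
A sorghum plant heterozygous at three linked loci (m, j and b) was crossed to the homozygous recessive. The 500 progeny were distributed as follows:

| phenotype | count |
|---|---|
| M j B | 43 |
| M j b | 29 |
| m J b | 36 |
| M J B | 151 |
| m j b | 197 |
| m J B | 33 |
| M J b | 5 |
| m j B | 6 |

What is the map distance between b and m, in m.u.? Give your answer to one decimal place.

The two most frequent reciprocal classes, m j b and M J B, are the parental types, so the F1 was m j b / M J B.
The two rarest classes, m j B and M J b, are the double crossovers. Comparing them with the parentals, only the b allele has switched, so b is the middle locus and the order is j – b – m.
Crossovers in the b–m interval produce the single-crossover classes M j b and m J B (29 + 33 = 62) plus the double crossovers (11).
RF(b–m) = (62 + 11) / 500 = 73/500 = 0.1460 → 14.6 m.u.

14.6 m.u.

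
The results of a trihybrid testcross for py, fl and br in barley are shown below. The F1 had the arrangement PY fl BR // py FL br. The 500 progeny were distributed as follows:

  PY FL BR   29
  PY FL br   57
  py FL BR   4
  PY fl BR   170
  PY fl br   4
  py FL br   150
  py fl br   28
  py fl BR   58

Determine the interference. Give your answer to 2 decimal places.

The two rarest classes, PY fl br and py FL BR, are the double crossovers. Comparing them with the parentals, only the br allele has switched, so br is the middle locus and the order is fl – br – py.
fl–br: (57 + 8)/500 = 0.1300; br–py: (115 + 8)/500 = 0.2460.
Expected DCO frequency = 0.1300 × 0.2460 ≈ 0.03198; observed = 8/500 ≈ 0.01600.
Coefficient of coincidence = 0.01600/0.03198 ≈ 0.50; interference = 1 − 0.50 = 0.50.

0.50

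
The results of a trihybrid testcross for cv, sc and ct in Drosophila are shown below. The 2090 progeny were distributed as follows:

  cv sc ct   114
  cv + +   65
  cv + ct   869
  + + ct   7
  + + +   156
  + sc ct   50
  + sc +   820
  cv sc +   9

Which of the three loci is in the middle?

The two most frequent reciprocal classes, cv + ct and + sc +, are the parental types, so the F1 was cv + ct / + sc +.
The two rarest classes, + + ct and cv sc +, are the double crossovers. Comparing them with the parentals, only the cv allele has switched, so cv is the middle locus and the order is ct – cv – sc.

cv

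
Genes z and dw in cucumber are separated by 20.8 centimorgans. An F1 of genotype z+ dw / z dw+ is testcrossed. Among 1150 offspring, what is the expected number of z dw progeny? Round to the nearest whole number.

A map distance of 20.8 centimorgans corresponds to a recombination frequency of 0.208.
The F1 is z+ dw / z dw+, so z dw is a recombinant gamete class with expected frequency r/2 = 0.208/2 = 0.1040.
Expected number = 0.1040 × 1150 = 119.60 ≈ 120.

120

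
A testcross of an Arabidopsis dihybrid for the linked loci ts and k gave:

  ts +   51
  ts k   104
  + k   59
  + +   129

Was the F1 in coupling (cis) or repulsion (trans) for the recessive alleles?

cis

The two most frequent classes are + + (129) and ts k (104); these are the parental (non-recombinant) types.
So the F1 carried + + on one chromosome and ts k on the other — the recessive alleles are on the same chromosome (cis / coupling).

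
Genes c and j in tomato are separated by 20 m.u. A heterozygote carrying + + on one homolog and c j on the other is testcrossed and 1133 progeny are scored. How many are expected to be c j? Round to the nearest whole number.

453

A map distance of 20 m.u. corresponds to a recombination frequency of 0.200.
The F1 is + + / c j, so c j is a parental gamete class with expected frequency (1 − r)/2 = 0.800/2 = 0.4000.
Expected number = 0.4000 × 1133 = 453.20 ≈ 453.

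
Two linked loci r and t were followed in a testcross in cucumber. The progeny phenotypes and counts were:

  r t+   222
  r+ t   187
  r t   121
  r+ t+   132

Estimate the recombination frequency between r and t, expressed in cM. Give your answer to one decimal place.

The two most frequent classes, r+ t (187) and r t+ (222), are the parental types, so the F1 was r+ t / r t+.
The recombinant classes are r+ t+ and r t: 132 + 121 = 253.
Recombination frequency = 253/662 = 0.3822 ≈ 38.2%, i.e. 38.2 cM.

38.2 cM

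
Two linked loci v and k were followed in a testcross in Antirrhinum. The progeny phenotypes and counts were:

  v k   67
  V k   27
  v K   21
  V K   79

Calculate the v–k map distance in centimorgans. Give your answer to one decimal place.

The two most frequent classes, V K (79) and v k (67), are the parental types, so the F1 was V K / v k.
The recombinant classes are V k and v K: 27 + 21 = 48.
Recombination frequency = 48/194 = 0.2474 ≈ 24.7%, i.e. 24.7 centimorgans.

24.7 centimorgans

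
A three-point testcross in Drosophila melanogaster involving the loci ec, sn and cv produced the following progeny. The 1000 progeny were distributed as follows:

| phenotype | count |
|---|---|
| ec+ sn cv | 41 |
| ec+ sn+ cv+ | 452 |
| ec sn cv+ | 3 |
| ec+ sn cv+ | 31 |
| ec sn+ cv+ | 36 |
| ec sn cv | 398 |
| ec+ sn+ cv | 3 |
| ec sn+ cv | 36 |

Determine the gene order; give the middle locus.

The two most frequent reciprocal classes, ec sn cv and ec+ sn+ cv+, are the parental types, so the F1 was ec sn cv / ec+ sn+ cv+.
The two rarest classes, ec sn cv+ and ec+ sn+ cv, are the double crossovers. Comparing them with the parentals, only the cv allele has switched, so cv is the middle locus and the order is ec – cv – sn.

cv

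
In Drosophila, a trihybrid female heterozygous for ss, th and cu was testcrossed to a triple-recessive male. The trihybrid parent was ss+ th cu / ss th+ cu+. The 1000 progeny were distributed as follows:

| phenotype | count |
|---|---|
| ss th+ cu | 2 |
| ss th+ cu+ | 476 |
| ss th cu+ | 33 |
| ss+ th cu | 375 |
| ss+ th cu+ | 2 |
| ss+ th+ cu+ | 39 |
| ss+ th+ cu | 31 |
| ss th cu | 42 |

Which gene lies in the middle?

cu

The two rarest classes, ss+ th cu+ and ss th+ cu, are the double crossovers. Comparing them with the parentals, only the cu allele has switched, so cu is the middle locus and the order is ss – cu – th.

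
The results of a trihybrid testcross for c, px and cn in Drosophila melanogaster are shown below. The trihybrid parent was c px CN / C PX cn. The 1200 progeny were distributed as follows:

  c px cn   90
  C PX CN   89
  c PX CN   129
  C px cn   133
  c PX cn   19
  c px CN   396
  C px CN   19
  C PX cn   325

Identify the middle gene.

c

The two rarest classes, C px CN and c PX cn, are the double crossovers. Comparing them with the parentals, only the c allele has switched, so c is the middle locus and the order is cn – c – px.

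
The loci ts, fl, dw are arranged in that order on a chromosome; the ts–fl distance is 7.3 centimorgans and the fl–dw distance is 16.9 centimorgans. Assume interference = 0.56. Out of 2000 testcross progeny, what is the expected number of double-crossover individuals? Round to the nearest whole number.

11

Map distances give recombination frequencies of 0.073 and 0.169 for the two intervals.
With interference 0.56 (so coincidence = 0.44), expected double-crossover frequency = 0.073 × 0.169 × 0.44 = 0.00543.
Expected number = 0.00543 × 2000 = 10.86 ≈ 11.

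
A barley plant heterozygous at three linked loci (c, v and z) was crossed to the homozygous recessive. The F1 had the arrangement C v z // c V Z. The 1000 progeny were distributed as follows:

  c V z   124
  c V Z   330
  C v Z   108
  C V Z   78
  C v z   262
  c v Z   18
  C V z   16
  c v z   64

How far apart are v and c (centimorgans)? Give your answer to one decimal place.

The two rarest classes, C V z and c v Z, are the double crossovers. Comparing them with the parentals, only the v allele has switched, so v is the middle locus and the order is z – v – c.
Crossovers in the v–c interval produce the single-crossover classes c v z and C V Z (64 + 78 = 142) plus the double crossovers (34).
RF(v–c) = (142 + 34) / 1000 = 176/1000 = 0.1760 → 17.6 centimorgans.

17.6 centimorgans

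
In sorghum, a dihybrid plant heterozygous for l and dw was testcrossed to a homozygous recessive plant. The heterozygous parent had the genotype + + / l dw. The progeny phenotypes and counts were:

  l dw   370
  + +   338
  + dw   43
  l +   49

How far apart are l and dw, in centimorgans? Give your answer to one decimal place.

The recombinant classes are + dw and l +: 43 + 49 = 92.
Recombination frequency = 92/800 = 0.1150 ≈ 11.5%, i.e. 11.5 centimorgans.

11.5 centimorgans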